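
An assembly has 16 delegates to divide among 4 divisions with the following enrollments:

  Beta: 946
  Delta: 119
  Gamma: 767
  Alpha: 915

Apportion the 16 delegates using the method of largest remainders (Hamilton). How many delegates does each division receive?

Total 2747; standard divisor 2747/16 ≈ 171.688.
Standard quotas: Beta 5.510, Delta 0.693, Gamma 4.467, Alpha 5.329.
Lower quotas: Beta 5, Delta 0, Gamma 4, Alpha 5 (sum 14, leaving 2 seats).
Remainders in descending order: Delta 0.693, Beta 0.510, Gamma 0.467, Alpha 0.329.
The surplus seats go to Delta, Beta.

Beta 6; Delta 1; Gamma 4; Alpha 5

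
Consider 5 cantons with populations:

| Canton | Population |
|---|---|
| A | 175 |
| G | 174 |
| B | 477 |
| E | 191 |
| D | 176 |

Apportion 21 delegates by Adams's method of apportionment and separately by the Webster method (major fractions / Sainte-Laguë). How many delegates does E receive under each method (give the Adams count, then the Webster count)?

4 and 3

Adams: A 3, G 3, B 8, E 4, D 3.
Webster: A 3, G 3, B 9, E 3, D 3.
E gets 4 under Adams and 3 under Webster.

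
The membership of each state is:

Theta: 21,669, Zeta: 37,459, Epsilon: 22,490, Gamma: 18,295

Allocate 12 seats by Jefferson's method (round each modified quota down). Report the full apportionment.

Theta 2, Zeta 5, Epsilon 3, Gamma 2

Standard divisor 99913/12 ≈ 8326.083; standard quotas: Theta 2.603, Zeta 4.499, Epsilon 2.701, Gamma 2.197.
Rounding down gives 2, 4, 2, 2 = 10 seats, so the divisor must be adjusted.
With modified divisor 7400: modified quotas Theta 2.928, Zeta 5.062, Epsilon 3.039, Gamma 2.472.
Rounding down: Theta 2, Zeta 5, Epsilon 3, Gamma 2 (total 12).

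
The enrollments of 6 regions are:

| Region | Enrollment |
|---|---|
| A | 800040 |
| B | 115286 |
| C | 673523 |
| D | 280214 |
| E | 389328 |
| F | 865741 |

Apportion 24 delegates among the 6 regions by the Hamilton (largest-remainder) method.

A: 6; B: 1; C: 5; D: 2; E: 3; F: 7

The standard divisor is 3124132/24 ≈ 130172.167.
Standard quotas: A 6.1460, B 0.8856, C 5.1741, D 2.1526, E 2.9909, F 6.6507.
Lower quotas: A 6, B 0, C 5, D 2, E 2, F 6 (sum 21, leaving 3 seats).
Remainders in descending order: E 0.9909, B 0.8856, F 0.6507, C 0.1741, D 0.1526, A 0.1460.
The surplus seats go to E, B, F.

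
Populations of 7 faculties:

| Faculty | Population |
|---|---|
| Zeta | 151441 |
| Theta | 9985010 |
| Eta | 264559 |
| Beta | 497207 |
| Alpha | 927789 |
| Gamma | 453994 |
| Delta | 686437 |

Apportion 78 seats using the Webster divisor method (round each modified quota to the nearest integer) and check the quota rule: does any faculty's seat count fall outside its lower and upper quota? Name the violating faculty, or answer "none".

Theta

Standard quotas: Zeta 0.911, Theta 60.065, Eta 1.591, Beta 2.991, Alpha 5.581, Gamma 2.731, Delta 4.129.
Webster allocation: Zeta 1, Theta 59, Eta 2, Beta 3, Alpha 6, Gamma 3, Delta 4.
Theta has quota 60.065 (lower 60, upper 61) but receives 59 — outside the quota interval.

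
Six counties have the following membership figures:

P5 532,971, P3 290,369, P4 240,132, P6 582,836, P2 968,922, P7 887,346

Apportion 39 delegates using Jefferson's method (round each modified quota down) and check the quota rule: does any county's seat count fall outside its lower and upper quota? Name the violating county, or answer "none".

Standard quotas: P5 5.934, P3 3.233, P4 2.674, P6 6.490, P2 10.789, P7 9.880.
Jefferson allocation: P5 6, P3 3, P4 2, P6 7, P2 11, P7 10.
Every allocation lies between the lower and upper quota.

none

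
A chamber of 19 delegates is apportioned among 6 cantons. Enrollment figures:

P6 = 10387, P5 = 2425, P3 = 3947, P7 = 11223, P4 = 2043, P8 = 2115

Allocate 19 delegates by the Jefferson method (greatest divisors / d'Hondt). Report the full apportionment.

Standard divisor 32140/19 ≈ 1691.579; standard quotas: P6 6.140, P5 1.434, P3 2.333, P7 6.635, P4 1.208, P8 1.250.
Rounding down gives 6, 1, 2, 6, 1, 1 = 17 seats, so the divisor must be adjusted.
With modified divisor 1440: modified quotas P6 7.213, P5 1.684, P3 2.741, P7 7.794, P4 1.419, P8 1.469.
Rounding down: P6 7, P5 1, P3 2, P7 7, P4 1, P8 1 (total 19).

P6 7, P5 1, P3 2, P7 7, P4 1, P8 1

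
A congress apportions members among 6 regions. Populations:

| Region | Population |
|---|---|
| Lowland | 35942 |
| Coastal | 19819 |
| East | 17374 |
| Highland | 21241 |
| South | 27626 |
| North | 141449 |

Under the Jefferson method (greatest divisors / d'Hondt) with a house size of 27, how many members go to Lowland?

Standard divisor 263451/27 ≈ 9757.444; standard quotas: Lowland 3.684, Coastal 2.031, East 1.781, Highland 2.177, South 2.831, North 14.497.
Rounding down gives 3, 2, 1, 2, 2, 14 = 24 seats, so the divisor must be adjusted.
With modified divisor 8900: modified quotas Lowland 4.038, Coastal 2.227, East 1.952, Highland 2.387, South 3.104, North 15.893.
Rounding down: Lowland 4, Coastal 2, East 1, Highland 2, South 3, North 15 (total 27).
Lowland receives 4.

4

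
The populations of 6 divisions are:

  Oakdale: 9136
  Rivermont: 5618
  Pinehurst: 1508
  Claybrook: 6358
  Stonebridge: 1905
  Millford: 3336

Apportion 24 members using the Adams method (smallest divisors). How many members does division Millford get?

3

Standard divisor 27861/24 ≈ 1160.875; standard quotas: Oakdale 7.870, Rivermont 4.839, Pinehurst 1.299, Claybrook 5.477, Stonebridge 1.641, Millford 2.874.
Rounding up gives 8, 5, 2, 6, 2, 3 = 26 seats, so the divisor must be adjusted.
With modified divisor 1350: modified quotas Oakdale 6.767, Rivermont 4.161, Pinehurst 1.117, Claybrook 4.710, Stonebridge 1.411, Millford 2.471.
Rounding up: Oakdale 7, Rivermont 5, Pinehurst 2, Claybrook 5, Stonebridge 2, Millford 3 (total 24).
Millford receives 3.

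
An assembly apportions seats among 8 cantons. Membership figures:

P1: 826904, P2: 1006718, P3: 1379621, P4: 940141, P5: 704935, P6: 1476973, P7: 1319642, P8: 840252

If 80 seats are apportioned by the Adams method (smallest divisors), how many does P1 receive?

Standard divisor 8495186/80 ≈ 106189.825; standard quotas: P1 7.787, P2 9.480, P3 12.992, P4 8.853, P5 6.638, P6 13.909, P7 12.427, P8 7.913.
Rounding up gives 8, 10, 13, 9, 7, 14, 13, 8 = 82 seats, so the divisor must be adjusted.
With modified divisor 112700: modified quotas P1 7.337, P2 8.933, P3 12.242, P4 8.342, P5 6.255, P6 13.105, P7 11.709, P8 7.456.
Rounding up: P1 8, P2 9, P3 13, P4 9, P5 7, P6 14, P7 12, P8 8 (total 80).
P1 receives 8.

8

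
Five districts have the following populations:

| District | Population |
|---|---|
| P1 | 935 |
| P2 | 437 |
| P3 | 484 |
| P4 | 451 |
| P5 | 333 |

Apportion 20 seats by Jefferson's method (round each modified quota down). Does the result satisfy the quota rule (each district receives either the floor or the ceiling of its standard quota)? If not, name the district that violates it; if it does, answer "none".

Standard quotas: P1 7.083, P2 3.311, P3 3.667, P4 3.417, P5 2.523.
Jefferson allocation: P1 8, P2 3, P3 4, P4 3, P5 2.
Every allocation lies between the lower and upper quota.

none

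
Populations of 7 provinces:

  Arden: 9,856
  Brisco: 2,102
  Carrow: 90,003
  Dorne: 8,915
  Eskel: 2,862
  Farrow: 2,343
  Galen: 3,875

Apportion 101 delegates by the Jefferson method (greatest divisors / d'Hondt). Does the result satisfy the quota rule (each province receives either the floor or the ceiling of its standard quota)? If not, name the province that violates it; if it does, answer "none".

Standard quotas: Arden 8.299, Brisco 1.770, Carrow 75.780, Dorne 7.506, Eskel 2.410, Farrow 1.973, Galen 3.263.
Jefferson allocation: Arden 8, Brisco 1, Carrow 78, Dorne 7, Eskel 2, Farrow 2, Galen 3.
Carrow has quota 75.780 (lower 75, upper 76) but receives 78 — outside the quota interval.

Carrow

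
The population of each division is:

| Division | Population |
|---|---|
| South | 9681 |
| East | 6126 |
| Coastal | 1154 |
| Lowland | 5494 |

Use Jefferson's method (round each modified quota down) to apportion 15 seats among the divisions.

Standard divisor 22455/15 ≈ 1497; standard quotas: South 6.467, East 4.092, Coastal 0.771, Lowland 3.670.
Rounding down gives 6, 4, 0, 3 = 13 seats, so the divisor must be adjusted.
With modified divisor 1300: modified quotas South 7.447, East 4.712, Coastal 0.888, Lowland 4.226.
Rounding down: South 7, East 4, Coastal 0, Lowland 4 (total 15).

South: 7, East: 4, Coastal: 0, Lowland: 4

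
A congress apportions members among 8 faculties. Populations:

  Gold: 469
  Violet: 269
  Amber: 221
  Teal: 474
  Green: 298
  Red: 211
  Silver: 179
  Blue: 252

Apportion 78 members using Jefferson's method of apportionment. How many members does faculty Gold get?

15

Standard divisor 2373/78 ≈ 30.423; standard quotas: Gold 15.416, Violet 8.842, Amber 7.264, Teal 15.580, Green 9.795, Red 6.936, Silver 5.884, Blue 8.283.
Rounding down gives 15, 8, 7, 15, 9, 6, 5, 8 = 73 seats, so the divisor must be adjusted.
With modified divisor 29.5: modified quotas Gold 15.898, Violet 9.119, Amber 7.492, Teal 16.068, Green 10.102, Red 7.153, Silver 6.068, Blue 8.542.
Rounding down: Gold 15, Violet 9, Amber 7, Teal 16, Green 10, Red 7, Silver 6, Blue 8 (total 78).
Gold receives 15.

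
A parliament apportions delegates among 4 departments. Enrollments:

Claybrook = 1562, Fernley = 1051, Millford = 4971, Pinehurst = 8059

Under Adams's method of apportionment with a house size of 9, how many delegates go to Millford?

Standard divisor 15643/9 ≈ 1738.111; standard quotas: Claybrook 0.899, Fernley 0.605, Millford 2.860, Pinehurst 4.637.
Rounding up gives 1, 1, 3, 5 = 10 seats, so the divisor must be adjusted.
With modified divisor 2300: modified quotas Claybrook 0.679, Fernley 0.457, Millford 2.161, Pinehurst 3.504.
Rounding up: Claybrook 1, Fernley 1, Millford 3, Pinehurst 4 (total 9).
Millford receives 3.

3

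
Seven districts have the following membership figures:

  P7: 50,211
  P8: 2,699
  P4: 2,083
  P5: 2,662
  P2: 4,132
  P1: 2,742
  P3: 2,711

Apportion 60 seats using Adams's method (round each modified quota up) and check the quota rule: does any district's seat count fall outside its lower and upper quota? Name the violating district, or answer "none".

P7

Standard quotas: P7 44.805, P8 2.408, P4 1.859, P5 2.375, P2 3.687, P1 2.447, P3 2.419.
Adams allocation: P7 42, P8 3, P4 2, P5 3, P2 4, P1 3, P3 3.
P7 has quota 44.805 (lower 44, upper 45) but receives 42 — outside the quota interval.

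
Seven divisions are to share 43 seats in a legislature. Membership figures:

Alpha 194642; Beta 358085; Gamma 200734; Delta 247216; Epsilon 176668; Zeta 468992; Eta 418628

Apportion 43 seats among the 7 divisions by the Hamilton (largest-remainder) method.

The standard divisor is 2064965/43 ≈ 48022.442.
Standard quotas: Alpha 4.0531, Beta 7.4566, Gamma 4.1800, Delta 5.1479, Epsilon 3.6789, Zeta 9.7661, Eta 8.7173.
Lower quotas: Alpha 4, Beta 7, Gamma 4, Delta 5, Epsilon 3, Zeta 9, Eta 8 (sum 40, leaving 3 seats).
Remainders in descending order: Zeta 0.7661, Eta 0.7173, Epsilon 0.6789, Beta 0.4566, Gamma 0.1800, Delta 0.1479, Alpha 0.0531.
Largest remainders: Zeta, Eta, Epsilon receive the extra seats.

Alpha 4; Beta 7; Gamma 4; Delta 5; Epsilon 4; Zeta 10; Eta 9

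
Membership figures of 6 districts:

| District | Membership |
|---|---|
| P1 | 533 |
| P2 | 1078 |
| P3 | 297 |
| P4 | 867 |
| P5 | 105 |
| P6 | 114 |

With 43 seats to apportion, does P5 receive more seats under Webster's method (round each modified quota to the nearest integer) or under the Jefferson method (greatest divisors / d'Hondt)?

Webster: P1 8, P2 15, P3 4, P4 12, P5 2, P6 2.
Jefferson: P1 8, P2 16, P3 4, P4 13, P5 1, P6 1.
P5 gets 2 under Webster and 1 under Jefferson.

Webster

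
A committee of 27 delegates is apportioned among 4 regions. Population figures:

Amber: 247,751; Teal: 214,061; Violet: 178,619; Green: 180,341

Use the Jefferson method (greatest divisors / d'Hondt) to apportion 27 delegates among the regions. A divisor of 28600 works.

With modified divisor 28600: modified quotas Amber 8.663, Teal 7.485, Violet 6.245, Green 6.306.
Rounding down: Amber 8, Teal 7, Violet 6, Green 6 (total 27).

Amber: 8, Teal: 7, Violet: 6, Green: 6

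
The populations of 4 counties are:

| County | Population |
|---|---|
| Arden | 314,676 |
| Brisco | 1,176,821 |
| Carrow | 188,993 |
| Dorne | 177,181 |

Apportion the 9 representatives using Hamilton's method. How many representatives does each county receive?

The standard divisor is 1857671/9 ≈ 206407.889.
Standard quotas: Arden 1.5245, Brisco 5.7014, Carrow 0.9156, Dorne 0.8584.
Lower quotas: Arden 1, Brisco 5, Carrow 0, Dorne 0 (sum 6, leaving 3 seats).
Remainders in descending order: Carrow 0.9156, Dorne 0.8584, Brisco 0.7014, Arden 0.5245.
The surplus seats go to Carrow, Dorne, Brisco.

Arden: 1; Brisco: 6; Carrow: 1; Dorne: 1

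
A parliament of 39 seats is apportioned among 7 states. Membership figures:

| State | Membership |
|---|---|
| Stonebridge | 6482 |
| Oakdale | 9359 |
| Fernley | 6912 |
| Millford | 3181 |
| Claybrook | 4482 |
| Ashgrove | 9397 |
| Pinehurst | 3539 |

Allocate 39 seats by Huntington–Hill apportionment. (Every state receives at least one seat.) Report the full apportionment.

With divisor 1105: modified quotas Stonebridge 5.866, Oakdale 8.470, Fernley 6.255, Millford 2.879, Claybrook 4.056, Ashgrove 8.504, Pinehurst 3.203.
Geometric-mean thresholds: Stonebridge √(5·6)=5.477, Oakdale √(8·9)=8.485, Fernley √(6·7)=6.481, Millford √(2·3)=2.449, Claybrook √(4·5)=4.472, Ashgrove √(8·9)=8.485, Pinehurst √(3·4)=3.464.
Each quota rounded against its threshold gives Stonebridge 6, Oakdale 8, Fernley 6, Millford 3, Claybrook 4, Ashgrove 9, Pinehurst 3 (total 39).

Stonebridge=6, Oakdale=8, Fernley=6, Millford=3, Claybrook=4, Ashgrove=9, Pinehurst=3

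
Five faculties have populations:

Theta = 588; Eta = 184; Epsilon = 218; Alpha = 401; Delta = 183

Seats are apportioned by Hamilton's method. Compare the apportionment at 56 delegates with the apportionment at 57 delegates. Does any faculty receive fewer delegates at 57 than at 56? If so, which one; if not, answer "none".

At 56 seats: Theta 21, Eta 7, Epsilon 8, Alpha 14, Delta 6.
At 57 seats: Theta 21, Eta 7, Epsilon 8, Alpha 14, Delta 7.
No faculty's allocation decreased.

none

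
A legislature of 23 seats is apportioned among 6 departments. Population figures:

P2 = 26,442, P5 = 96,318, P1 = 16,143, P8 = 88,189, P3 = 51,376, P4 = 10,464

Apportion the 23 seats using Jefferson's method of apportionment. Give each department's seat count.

Standard divisor 288932/23 ≈ 12562.261; standard quotas: P2 2.105, P5 7.667, P1 1.285, P8 7.020, P3 4.090, P4 0.833.
Rounding down gives 2, 7, 1, 7, 4, 0 = 21 seats, so the divisor must be adjusted.
With modified divisor 10900: modified quotas P2 2.426, P5 8.837, P1 1.481, P8 8.091, P3 4.713, P4 0.960.
Rounding down: P2 2, P5 8, P1 1, P8 8, P3 4, P4 0 (total 23).

P2: 2, P5: 8, P1: 1, P8: 8, P3: 4, P4: 0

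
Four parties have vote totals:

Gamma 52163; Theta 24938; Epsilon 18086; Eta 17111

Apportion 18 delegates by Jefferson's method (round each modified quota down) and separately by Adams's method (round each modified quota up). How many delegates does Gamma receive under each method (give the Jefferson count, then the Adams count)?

9 and 8

Jefferson: Gamma 9, Theta 4, Epsilon 3, Eta 2.
Adams: Gamma 8, Theta 4, Epsilon 3, Eta 3.
Gamma gets 9 under Jefferson and 8 under Adams.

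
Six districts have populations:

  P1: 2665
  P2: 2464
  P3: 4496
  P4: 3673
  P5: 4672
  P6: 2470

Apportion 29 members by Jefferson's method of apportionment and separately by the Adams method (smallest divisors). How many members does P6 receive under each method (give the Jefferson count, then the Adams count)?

3 and 4

Jefferson: P1 4, P2 3, P3 7, P4 5, P5 7, P6 3.
Adams: P1 4, P2 4, P3 6, P4 5, P5 6, P6 4.
P6 gets 3 under Jefferson and 4 under Adams.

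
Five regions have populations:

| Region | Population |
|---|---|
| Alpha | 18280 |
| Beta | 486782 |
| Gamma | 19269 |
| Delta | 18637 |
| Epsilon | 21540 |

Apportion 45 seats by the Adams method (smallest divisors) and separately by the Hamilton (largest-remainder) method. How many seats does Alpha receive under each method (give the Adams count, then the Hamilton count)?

Adams: Alpha 2, Beta 37, Gamma 2, Delta 2, Epsilon 2.
Hamilton: Alpha 1, Beta 39, Gamma 2, Delta 1, Epsilon 2.
Alpha gets 2 under Adams and 1 under Hamilton.

2 and 1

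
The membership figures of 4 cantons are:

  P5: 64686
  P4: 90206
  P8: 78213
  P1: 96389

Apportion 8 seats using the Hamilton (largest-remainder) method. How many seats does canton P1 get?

Total 329494; standard divisor 329494/8 ≈ 41186.75.
Standard quotas: P5 1.5706, P4 2.1902, P8 1.8990, P1 2.3403.
Lower quotas: P5 1, P4 2, P8 1, P1 2 (sum 6, leaving 2 seats).
Remainders in descending order: P8 0.8990, P5 0.5706, P1 0.3403, P4 0.1902.
Largest remainders: P8, P5 receive the extra seats.
P1 receives 2.

2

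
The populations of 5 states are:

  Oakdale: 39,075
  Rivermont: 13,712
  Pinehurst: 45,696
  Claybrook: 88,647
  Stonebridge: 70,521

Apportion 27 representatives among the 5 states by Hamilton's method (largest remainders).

The standard divisor is 257651/27 ≈ 9542.63.
Standard quotas: Oakdale 4.0948, Rivermont 1.4369, Pinehurst 4.7886, Claybrook 9.2896, Stonebridge 7.3901.
Lower quotas: Oakdale 4, Rivermont 1, Pinehurst 4, Claybrook 9, Stonebridge 7 (sum 25, leaving 2 seats).
Remainders in descending order: Pinehurst 0.7886, Rivermont 0.4369, Stonebridge 0.3901, Claybrook 0.2896, Oakdale 0.0948.
The surplus seats go to Pinehurst, Rivermont.

Oakdale: 4, Rivermont: 2, Pinehurst: 5, Claybrook: 9, Stonebridge: 7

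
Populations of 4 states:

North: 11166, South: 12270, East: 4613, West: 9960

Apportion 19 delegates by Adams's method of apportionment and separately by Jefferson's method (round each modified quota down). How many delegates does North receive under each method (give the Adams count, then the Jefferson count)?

5 and 6

Adams: North 5, South 6, East 3, West 5.
Jefferson: North 6, South 6, East 2, West 5.
North gets 5 under Adams and 6 under Jefferson.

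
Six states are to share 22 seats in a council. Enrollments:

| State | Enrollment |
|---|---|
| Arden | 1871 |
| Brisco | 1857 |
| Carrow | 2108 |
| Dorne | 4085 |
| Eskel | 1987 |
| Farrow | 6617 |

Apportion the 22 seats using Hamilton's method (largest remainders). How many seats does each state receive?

Arden 2, Brisco 2, Carrow 3, Dorne 5, Eskel 2, Farrow 8

The standard divisor is 18525/22 ≈ 842.045.
Standard quotas: Arden 2.2220, Brisco 2.2053, Carrow 2.5034, Dorne 4.8513, Eskel 2.3597, Farrow 7.8582.
Lower quotas: Arden 2, Brisco 2, Carrow 2, Dorne 4, Eskel 2, Farrow 7 (sum 19, leaving 3 seats).
Remainders in descending order: Farrow 0.8582, Dorne 0.8513, Carrow 0.5034, Eskel 0.3597, Arden 0.2220, Brisco 0.2053.
Largest remainders: Farrow, Dorne, Carrow receive the extra seats.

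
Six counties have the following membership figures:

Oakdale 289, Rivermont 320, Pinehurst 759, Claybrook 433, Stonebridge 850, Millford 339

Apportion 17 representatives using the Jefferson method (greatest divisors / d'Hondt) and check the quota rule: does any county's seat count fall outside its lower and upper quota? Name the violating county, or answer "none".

Standard quotas: Oakdale 1.643, Rivermont 1.819, Pinehurst 4.315, Claybrook 2.462, Stonebridge 4.833, Millford 1.927.
Jefferson allocation: Oakdale 1, Rivermont 2, Pinehurst 5, Claybrook 2, Stonebridge 5, Millford 2.
Every allocation lies between the lower and upper quota.

none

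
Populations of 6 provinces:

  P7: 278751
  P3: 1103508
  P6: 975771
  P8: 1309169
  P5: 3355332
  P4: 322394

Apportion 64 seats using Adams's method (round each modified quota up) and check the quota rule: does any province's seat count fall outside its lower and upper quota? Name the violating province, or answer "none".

Standard quotas: P7 2.429, P3 9.615, P6 8.502, P8 11.407, P5 29.237, P4 2.809.
Adams allocation: P7 3, P3 10, P6 9, P8 11, P5 28, P4 3.
P5 has quota 29.237 (lower 29, upper 30) but receives 28 — outside the quota interval.

P5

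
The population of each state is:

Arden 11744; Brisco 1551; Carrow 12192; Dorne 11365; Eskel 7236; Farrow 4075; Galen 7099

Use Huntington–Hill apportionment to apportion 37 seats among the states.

Arden=8, Brisco=1, Carrow=8, Dorne=7, Eskel=5, Farrow=3, Galen=5

With divisor 1544: modified quotas Arden 7.606, Brisco 1.005, Carrow 7.896, Dorne 7.361, Eskel 4.687, Farrow 2.639, Galen 4.598.
Geometric-mean thresholds: Arden √(7·8)=7.483, Brisco √(1·2)=1.414, Carrow √(7·8)=7.483, Dorne √(7·8)=7.483, Eskel √(4·5)=4.472, Farrow √(2·3)=2.449, Galen √(4·5)=4.472.
Each quota rounded against its threshold gives Arden 8, Brisco 1, Carrow 8, Dorne 7, Eskel 5, Farrow 3, Galen 5 (total 37).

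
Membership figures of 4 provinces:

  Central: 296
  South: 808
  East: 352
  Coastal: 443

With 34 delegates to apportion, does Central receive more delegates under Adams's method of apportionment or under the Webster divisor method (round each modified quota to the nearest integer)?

Adams: Central 6, South 14, East 6, Coastal 8.
Webster: Central 5, South 15, East 6, Coastal 8.
Central gets 6 under Adams and 5 under Webster.

Adams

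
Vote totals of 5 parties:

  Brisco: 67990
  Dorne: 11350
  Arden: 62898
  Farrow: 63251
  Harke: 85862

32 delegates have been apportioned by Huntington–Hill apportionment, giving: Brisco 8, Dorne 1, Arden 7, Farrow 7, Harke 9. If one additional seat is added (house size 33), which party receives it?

Harke

Priority for the next seat is population ÷ (√(s·(s+1))).
Priorities: Brisco 8012.698, Dorne 8025.662, Arden 8405.099, Farrow 8452.270, Harke 9050.649.
Highest priority: Harke.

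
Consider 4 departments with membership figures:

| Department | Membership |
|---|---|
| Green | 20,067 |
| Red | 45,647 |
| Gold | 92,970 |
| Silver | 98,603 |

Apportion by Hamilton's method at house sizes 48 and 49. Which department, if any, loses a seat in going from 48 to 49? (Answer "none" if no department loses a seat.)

At 48 seats: Green 4, Red 9, Gold 17, Silver 18.
At 49 seats: Green 4, Red 8, Gold 18, Silver 19.
Red drops from 9 to 8.

Red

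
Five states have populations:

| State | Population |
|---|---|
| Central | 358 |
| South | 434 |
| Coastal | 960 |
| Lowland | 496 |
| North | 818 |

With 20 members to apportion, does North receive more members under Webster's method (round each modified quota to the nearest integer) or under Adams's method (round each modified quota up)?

Webster: Central 2, South 3, Coastal 6, Lowland 3, North 6.
Adams: Central 3, South 3, Coastal 6, Lowland 3, North 5.
North gets 6 under Webster and 5 under Adams.

Webster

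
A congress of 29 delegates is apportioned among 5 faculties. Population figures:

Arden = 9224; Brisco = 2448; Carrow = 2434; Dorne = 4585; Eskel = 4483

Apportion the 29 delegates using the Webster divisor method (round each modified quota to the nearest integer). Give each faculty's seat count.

Arden 11; Brisco 3; Carrow 3; Dorne 6; Eskel 6

Standard divisor 23174/29 ≈ 799.103; standard quotas: Arden 11.543, Brisco 3.063, Carrow 3.046, Dorne 5.738, Eskel 5.610.
Rounding to the nearest integer gives 12, 3, 3, 6, 6 = 30 seats, so the divisor must be adjusted.
With modified divisor 810: modified quotas Arden 11.388, Brisco 3.022, Carrow 3.005, Dorne 5.660, Eskel 5.535.
Rounding to the nearest integer: Arden 11, Brisco 3, Carrow 3, Dorne 6, Eskel 6 (total 29).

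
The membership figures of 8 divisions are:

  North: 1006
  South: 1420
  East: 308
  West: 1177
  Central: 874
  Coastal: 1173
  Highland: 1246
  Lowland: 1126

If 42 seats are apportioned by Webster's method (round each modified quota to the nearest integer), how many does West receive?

6

Standard divisor 8330/42 ≈ 198.333; standard quotas: North 5.072, South 7.160, East 1.553, West 5.934, Central 4.407, Coastal 5.914, Highland 6.282, Lowland 5.677.
Rounding to the nearest integer gives North 5, South 7, East 2, West 6, Central 4, Coastal 6, Highland 6, Lowland 6 — total 42, matching the house size, so no adjustment is needed.
West receives 6.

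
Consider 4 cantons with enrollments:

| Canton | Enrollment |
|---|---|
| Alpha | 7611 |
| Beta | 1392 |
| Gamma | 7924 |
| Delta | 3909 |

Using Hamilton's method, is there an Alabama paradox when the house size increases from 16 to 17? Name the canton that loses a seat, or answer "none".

none

At 16 seats: Alpha 6, Beta 1, Gamma 6, Delta 3.
At 17 seats: Alpha 6, Beta 1, Gamma 7, Delta 3.
No canton's allocation decreased.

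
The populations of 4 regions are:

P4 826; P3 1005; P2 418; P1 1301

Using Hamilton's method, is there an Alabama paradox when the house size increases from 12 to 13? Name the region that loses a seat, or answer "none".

At 12 seats: P4 3, P3 3, P2 2, P1 4.
At 13 seats: P4 3, P3 4, P2 1, P1 5.
P2 drops from 2 to 1.

P2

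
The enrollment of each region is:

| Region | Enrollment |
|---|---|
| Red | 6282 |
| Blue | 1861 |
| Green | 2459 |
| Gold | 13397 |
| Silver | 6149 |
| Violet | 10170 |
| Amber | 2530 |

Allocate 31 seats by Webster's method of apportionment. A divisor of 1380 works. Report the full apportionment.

Red=5, Blue=1, Green=2, Gold=10, Silver=4, Violet=7, Amber=2

With modified divisor 1380: modified quotas Red 4.552, Blue 1.349, Green 1.782, Gold 9.708, Silver 4.456, Violet 7.370, Amber 1.833.
Rounding to the nearest integer: Red 5, Blue 1, Green 2, Gold 10, Silver 4, Violet 7, Amber 2 (total 31).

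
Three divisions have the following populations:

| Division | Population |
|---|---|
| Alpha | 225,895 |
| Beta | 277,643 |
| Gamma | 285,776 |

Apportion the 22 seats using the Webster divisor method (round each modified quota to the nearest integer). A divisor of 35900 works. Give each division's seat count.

With modified divisor 35900: modified quotas Alpha 6.292, Beta 7.734, Gamma 7.960.
Rounding to the nearest integer: Alpha 6, Beta 8, Gamma 8 (total 22).

Alpha=6, Beta=8, Gamma=8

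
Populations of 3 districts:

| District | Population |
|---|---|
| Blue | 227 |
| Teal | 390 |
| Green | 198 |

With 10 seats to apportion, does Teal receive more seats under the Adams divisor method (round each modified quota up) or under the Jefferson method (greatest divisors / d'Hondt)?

Adams: Blue 3, Teal 4, Green 3.
Jefferson: Blue 3, Teal 5, Green 2.
Teal gets 4 under Adams and 5 under Jefferson.

Jefferson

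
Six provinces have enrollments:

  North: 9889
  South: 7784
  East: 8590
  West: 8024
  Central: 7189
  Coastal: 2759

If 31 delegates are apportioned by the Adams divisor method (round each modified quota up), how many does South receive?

5

Standard divisor 44235/31 ≈ 1426.935; standard quotas: North 6.930, South 5.455, East 6.020, West 5.623, Central 5.038, Coastal 1.934.
Rounding up gives 7, 6, 7, 6, 6, 2 = 34 seats, so the divisor must be adjusted.
With modified divisor 1580: modified quotas North 6.259, South 4.927, East 5.437, West 5.078, Central 4.550, Coastal 1.746.
Rounding up: North 7, South 5, East 6, West 6, Central 5, Coastal 2 (total 31).
South receives 5.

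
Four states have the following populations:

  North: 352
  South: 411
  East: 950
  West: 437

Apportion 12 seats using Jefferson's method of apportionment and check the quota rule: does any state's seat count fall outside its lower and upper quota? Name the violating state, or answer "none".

none

Standard quotas: North 1.965, South 2.294, East 5.302, West 2.439.
Jefferson allocation: North 2, South 2, East 6, West 2.
Every allocation lies between the lower and upper quota.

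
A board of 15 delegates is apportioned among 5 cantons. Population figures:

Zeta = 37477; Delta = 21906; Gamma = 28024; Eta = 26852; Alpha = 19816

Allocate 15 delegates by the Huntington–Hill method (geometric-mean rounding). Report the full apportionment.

With divisor 8662: modified quotas Zeta 4.327, Delta 2.529, Gamma 3.235, Eta 3.100, Alpha 2.288.
Geometric-mean thresholds: Zeta √(4·5)=4.472, Delta √(2·3)=2.449, Gamma √(3·4)=3.464, Eta √(3·4)=3.464, Alpha √(2·3)=2.449.
Each quota rounded against its threshold gives Zeta 4, Delta 3, Gamma 3, Eta 3, Alpha 2 (total 15).

Zeta 4, Delta 3, Gamma 3, Eta 3, Alpha 2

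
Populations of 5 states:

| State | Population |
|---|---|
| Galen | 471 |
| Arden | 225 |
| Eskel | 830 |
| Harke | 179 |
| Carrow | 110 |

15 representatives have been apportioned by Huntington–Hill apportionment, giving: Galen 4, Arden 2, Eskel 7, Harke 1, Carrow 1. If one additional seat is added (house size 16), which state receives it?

Harke

Priority for the next seat is population ÷ (√(s·(s+1))).
Priorities: Galen 105.319, Arden 91.856, Eskel 110.913, Harke 126.572, Carrow 77.782.
Highest priority: Harke.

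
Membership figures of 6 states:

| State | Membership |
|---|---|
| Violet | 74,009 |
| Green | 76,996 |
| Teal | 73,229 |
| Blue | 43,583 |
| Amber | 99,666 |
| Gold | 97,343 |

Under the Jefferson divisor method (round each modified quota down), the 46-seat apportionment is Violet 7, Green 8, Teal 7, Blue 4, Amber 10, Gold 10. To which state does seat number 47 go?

Priority for the next seat is population ÷ (current seats + 1).
Priorities: Violet 9251.125, Green 8555.111, Teal 9153.625, Blue 8716.600, Amber 9060.545, Gold 8849.364.
Highest priority: Violet.

Violet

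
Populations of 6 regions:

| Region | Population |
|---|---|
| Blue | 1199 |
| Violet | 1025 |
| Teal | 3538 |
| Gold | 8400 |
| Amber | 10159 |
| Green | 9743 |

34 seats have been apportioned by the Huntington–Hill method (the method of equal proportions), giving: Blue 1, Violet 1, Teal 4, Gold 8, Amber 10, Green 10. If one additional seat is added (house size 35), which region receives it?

Priority for the next seat is population ÷ (√(s·(s+1))).
Priorities: Blue 847.821, Violet 724.784, Teal 791.121, Gold 989.949, Amber 968.623, Green 928.959.
Highest priority: Gold.

Gold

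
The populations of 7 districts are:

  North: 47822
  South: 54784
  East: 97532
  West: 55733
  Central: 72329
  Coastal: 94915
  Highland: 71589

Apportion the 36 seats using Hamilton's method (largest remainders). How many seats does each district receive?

North=4, South=4, East=7, West=4, Central=5, Coastal=7, Highland=5

Total 494704; standard divisor 494704/36 ≈ 13741.778.
Standard quotas: North 3.4800, South 3.9867, East 7.0975, West 4.0557, Central 5.2634, Coastal 6.9070, Highland 5.2096.
Lower quotas: North 3, South 3, East 7, West 4, Central 5, Coastal 6, Highland 5 (sum 33, leaving 3 seats).
Remainders in descending order: South 0.9867, Coastal 0.9070, North 0.4800, Central 0.2634, Highland 0.2096, East 0.0975, West 0.0557.
The surplus seats go to South, Coastal, North.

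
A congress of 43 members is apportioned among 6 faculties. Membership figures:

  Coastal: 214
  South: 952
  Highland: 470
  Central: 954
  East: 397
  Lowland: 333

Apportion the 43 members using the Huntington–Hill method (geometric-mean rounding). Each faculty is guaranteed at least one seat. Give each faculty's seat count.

With divisor 76.3: modified quotas Coastal 2.805, South 12.477, Highland 6.160, Central 12.503, East 5.203, Lowland 4.364.
Geometric-mean thresholds: Coastal √(2·3)=2.449, South √(12·13)=12.490, Highland √(6·7)=6.481, Central √(12·13)=12.490, East √(5·6)=5.477, Lowland √(4·5)=4.472.
Each quota rounded against its threshold gives Coastal 3, South 12, Highland 6, Central 13, East 5, Lowland 4 (total 43).

Coastal: 3, South: 12, Highland: 6, Central: 13, East: 5, Lowland: 4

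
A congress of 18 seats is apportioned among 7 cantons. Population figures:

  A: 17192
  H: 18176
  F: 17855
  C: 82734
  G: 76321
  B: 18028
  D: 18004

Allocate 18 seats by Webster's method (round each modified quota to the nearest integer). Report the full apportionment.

Standard divisor 248310/18 ≈ 13795; standard quotas: A 1.246, H 1.318, F 1.294, C 5.997, G 5.533, B 1.307, D 1.305.
Rounding to the nearest integer gives 1, 1, 1, 6, 6, 1, 1 = 17 seats, so the divisor must be adjusted.
With modified divisor 12400: modified quotas A 1.386, H 1.466, F 1.440, C 6.672, G 6.155, B 1.454, D 1.452.
Rounding to the nearest integer: A 1, H 1, F 1, C 7, G 6, B 1, D 1 (total 18).

A=1, H=1, F=1, C=7, G=6, B=1, D=1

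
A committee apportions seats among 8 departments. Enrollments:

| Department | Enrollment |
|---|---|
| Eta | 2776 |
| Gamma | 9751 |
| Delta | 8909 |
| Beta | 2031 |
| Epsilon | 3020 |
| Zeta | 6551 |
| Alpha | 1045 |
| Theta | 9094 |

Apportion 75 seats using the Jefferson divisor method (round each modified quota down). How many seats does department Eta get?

Standard divisor 43177/75 ≈ 575.693; standard quotas: Eta 4.822, Gamma 16.938, Delta 15.475, Beta 3.528, Epsilon 5.246, Zeta 11.379, Alpha 1.815, Theta 15.797.
Rounding down gives 4, 16, 15, 3, 5, 11, 1, 15 = 70 seats, so the divisor must be adjusted.
With modified divisor 544: modified quotas Eta 5.103, Gamma 17.925, Delta 16.377, Beta 3.733, Epsilon 5.551, Zeta 12.042, Alpha 1.921, Theta 16.717.
Rounding down: Eta 5, Gamma 17, Delta 16, Beta 3, Epsilon 5, Zeta 12, Alpha 1, Theta 16 (total 75).
Eta receives 5.

5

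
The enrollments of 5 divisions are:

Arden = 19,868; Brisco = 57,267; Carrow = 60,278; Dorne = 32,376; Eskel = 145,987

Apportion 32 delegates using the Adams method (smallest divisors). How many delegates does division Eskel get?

14

Standard divisor 315776/32 ≈ 9868; standard quotas: Arden 2.013, Brisco 5.803, Carrow 6.108, Dorne 3.281, Eskel 14.794.
Rounding up gives 3, 6, 7, 4, 15 = 35 seats, so the divisor must be adjusted.
With modified divisor 10600: modified quotas Arden 1.874, Brisco 5.403, Carrow 5.687, Dorne 3.054, Eskel 13.772.
Rounding up: Arden 2, Brisco 6, Carrow 6, Dorne 4, Eskel 14 (total 32).
Eskel receives 14.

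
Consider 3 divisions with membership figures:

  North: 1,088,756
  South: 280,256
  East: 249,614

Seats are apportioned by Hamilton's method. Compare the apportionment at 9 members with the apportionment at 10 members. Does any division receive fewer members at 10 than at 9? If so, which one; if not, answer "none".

none

At 9 seats: North 6, South 2, East 1.
At 10 seats: North 7, South 2, East 1.
No division's allocation decreased.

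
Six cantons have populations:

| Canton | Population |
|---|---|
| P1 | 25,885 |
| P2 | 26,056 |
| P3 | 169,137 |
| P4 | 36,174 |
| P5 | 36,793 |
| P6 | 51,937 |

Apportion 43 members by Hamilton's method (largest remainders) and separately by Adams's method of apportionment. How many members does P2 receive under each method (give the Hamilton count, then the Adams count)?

Hamilton: P1 3, P2 3, P3 21, P4 5, P5 5, P6 6.
Adams: P1 3, P2 4, P3 20, P4 5, P5 5, P6 6.
P2 gets 3 under Hamilton and 4 under Adams.

3 and 4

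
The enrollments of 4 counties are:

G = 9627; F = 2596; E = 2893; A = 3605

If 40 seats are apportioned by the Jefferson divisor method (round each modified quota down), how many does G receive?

Standard divisor 18721/40 ≈ 468.025; standard quotas: G 20.569, F 5.547, E 6.181, A 7.703.
Rounding down gives 20, 5, 6, 7 = 38 seats, so the divisor must be adjusted.
With modified divisor 440: modified quotas G 21.880, F 5.900, E 6.575, A 8.193.
Rounding down: G 21, F 5, E 6, A 8 (total 40).
G receives 21.

21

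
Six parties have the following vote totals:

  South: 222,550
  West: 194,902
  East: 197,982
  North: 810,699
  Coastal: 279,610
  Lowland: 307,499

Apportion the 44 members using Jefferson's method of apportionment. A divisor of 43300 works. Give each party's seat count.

South=5, West=4, East=4, North=18, Coastal=6, Lowland=7

With modified divisor 43300: modified quotas South 5.140, West 4.501, East 4.572, North 18.723, Coastal 6.458, Lowland 7.102.
Rounding down: South 5, West 4, East 4, North 18, Coastal 6, Lowland 7 (total 44).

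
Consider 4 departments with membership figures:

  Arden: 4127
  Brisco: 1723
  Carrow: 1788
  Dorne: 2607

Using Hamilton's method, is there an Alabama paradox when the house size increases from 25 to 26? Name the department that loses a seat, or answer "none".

none

At 25 seats: Arden 10, Brisco 4, Carrow 5, Dorne 6.
At 26 seats: Arden 10, Brisco 4, Carrow 5, Dorne 7.
No department's allocation decreased.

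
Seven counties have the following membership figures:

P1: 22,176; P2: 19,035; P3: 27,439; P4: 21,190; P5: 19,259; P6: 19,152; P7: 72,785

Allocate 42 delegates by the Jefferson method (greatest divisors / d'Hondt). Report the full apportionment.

P1 4, P2 4, P3 6, P4 4, P5 4, P6 4, P7 16

Standard divisor 201036/42 ≈ 4786.571; standard quotas: P1 4.633, P2 3.977, P3 5.732, P4 4.427, P5 4.024, P6 4.001, P7 15.206.
Rounding down gives 4, 3, 5, 4, 4, 4, 15 = 39 seats, so the divisor must be adjusted.
With modified divisor 4500: modified quotas P1 4.928, P2 4.230, P3 6.098, P4 4.709, P5 4.280, P6 4.256, P7 16.174.
Rounding down: P1 4, P2 4, P3 6, P4 4, P5 4, P6 4, P7 16 (total 42).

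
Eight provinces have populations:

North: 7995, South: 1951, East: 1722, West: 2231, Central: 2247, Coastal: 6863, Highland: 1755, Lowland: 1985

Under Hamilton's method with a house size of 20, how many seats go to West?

The standard divisor is 26749/20 ≈ 1337.45.
Standard quotas: North 5.9778, South 1.4587, East 1.2875, West 1.6681, Central 1.6801, Coastal 5.1314, Highland 1.3122, Lowland 1.4842.
Lower quotas: North 5, South 1, East 1, West 1, Central 1, Coastal 5, Highland 1, Lowland 1 (sum 16, leaving 4 seats).
Remainders in descending order: North 0.9778, Central 0.6801, West 0.6681, Lowland 0.4842, South 0.4587, Highland 0.3122, East 0.2875, Coastal 0.1314.
Largest remainders: North, Central, West, Lowland receive the extra seats.
West receives 2.

2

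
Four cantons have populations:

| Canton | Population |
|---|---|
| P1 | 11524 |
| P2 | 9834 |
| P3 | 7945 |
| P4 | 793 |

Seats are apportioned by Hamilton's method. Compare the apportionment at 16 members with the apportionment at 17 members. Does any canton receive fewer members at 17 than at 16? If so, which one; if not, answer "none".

P4

At 16 seats: P1 6, P2 5, P3 4, P4 1.
At 17 seats: P1 7, P2 6, P3 4, P4 0.
P4 drops from 1 to 0.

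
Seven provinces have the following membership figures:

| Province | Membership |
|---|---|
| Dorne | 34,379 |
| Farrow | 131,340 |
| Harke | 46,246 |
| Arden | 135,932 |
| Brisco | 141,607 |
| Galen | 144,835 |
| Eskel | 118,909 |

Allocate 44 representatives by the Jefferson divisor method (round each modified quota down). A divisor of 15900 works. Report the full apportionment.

With modified divisor 15900: modified quotas Dorne 2.162, Farrow 8.260, Harke 2.909, Arden 8.549, Brisco 8.906, Galen 9.109, Eskel 7.479.
Rounding down: Dorne 2, Farrow 8, Harke 2, Arden 8, Brisco 8, Galen 9, Eskel 7 (total 44).

Dorne 2, Farrow 8, Harke 2, Arden 8, Brisco 8, Galen 9, Eskel 7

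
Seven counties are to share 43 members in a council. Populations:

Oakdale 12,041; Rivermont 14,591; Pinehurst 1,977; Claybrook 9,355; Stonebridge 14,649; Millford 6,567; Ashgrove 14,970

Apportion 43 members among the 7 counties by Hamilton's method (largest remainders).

Oakdale 7, Rivermont 8, Pinehurst 1, Claybrook 5, Stonebridge 9, Millford 4, Ashgrove 9

Total 74150; standard divisor 74150/43 ≈ 1724.419.
Standard quotas: Oakdale 6.9826, Rivermont 8.4614, Pinehurst 1.1465, Claybrook 5.4250, Stonebridge 8.4950, Millford 3.8082, Ashgrove 8.6812.
Lower quotas: Oakdale 6, Rivermont 8, Pinehurst 1, Claybrook 5, Stonebridge 8, Millford 3, Ashgrove 8 (sum 39, leaving 4 seats).
Remainders in descending order: Oakdale 0.9826, Millford 0.8082, Ashgrove 0.6812, Stonebridge 0.4950, Rivermont 0.4614, Claybrook 0.4250, Pinehurst 0.1465.
The surplus seats go to Oakdale, Millford, Ashgrove, Stonebridge.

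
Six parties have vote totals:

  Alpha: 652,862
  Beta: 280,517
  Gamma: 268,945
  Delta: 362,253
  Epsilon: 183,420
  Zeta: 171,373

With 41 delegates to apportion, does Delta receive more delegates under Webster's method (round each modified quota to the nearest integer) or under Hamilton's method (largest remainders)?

Webster: Alpha 14, Beta 6, Gamma 6, Delta 7, Epsilon 4, Zeta 4.
Hamilton: Alpha 14, Beta 6, Gamma 6, Delta 8, Epsilon 4, Zeta 3.
Delta gets 7 under Webster and 8 under Hamilton.

Hamilton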